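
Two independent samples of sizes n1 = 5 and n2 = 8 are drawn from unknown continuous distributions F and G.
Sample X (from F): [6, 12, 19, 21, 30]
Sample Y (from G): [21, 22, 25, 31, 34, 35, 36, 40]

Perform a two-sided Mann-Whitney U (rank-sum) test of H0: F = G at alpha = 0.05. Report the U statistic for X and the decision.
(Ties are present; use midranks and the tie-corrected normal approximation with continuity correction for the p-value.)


Step 1: Combine and sort all 13 observations; assign midranks.
sorted (value, group): (6,X), (12,X), (19,X), (21,X), (21,Y), (22,Y), (25,Y), (30,X), (31,Y), (34,Y), (35,Y), (36,Y), (40,Y)
ranks: 6->1, 12->2, 19->3, 21->4.5, 21->4.5, 22->6, 25->7, 30->8, 31->9, 34->10, 35->11, 36->12, 40->13
Step 2: Rank sum for X: R1 = 1 + 2 + 3 + 4.5 + 8 = 18.5.
Step 3: U_X = R1 - n1(n1+1)/2 = 18.5 - 5*6/2 = 18.5 - 15 = 3.5.
       U_Y = n1*n2 - U_X = 40 - 3.5 = 36.5.
Step 4: Ties are present, so use the tie-corrected normal approximation (with continuity correction) for the p-value.
Step 5: p-value = 0.019007; compare to alpha = 0.05. reject H0.

U_X = 3.5, p = 0.019007, reject H0 at alpha = 0.05.


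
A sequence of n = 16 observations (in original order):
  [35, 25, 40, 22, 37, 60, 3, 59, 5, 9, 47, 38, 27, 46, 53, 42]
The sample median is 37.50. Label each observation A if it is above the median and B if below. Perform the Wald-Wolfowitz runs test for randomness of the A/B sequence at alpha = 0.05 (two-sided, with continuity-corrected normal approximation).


Step 1: Compute median = 37.50; label A = above, B = below.
Labels in order: BBABBABABBAABAAA  (n_A = 8, n_B = 8)
Step 2: Count runs R = 10.
Step 3: Under H0 (random ordering), E[R] = 2*n_A*n_B/(n_A+n_B) + 1 = 2*8*8/16 + 1 = 9.0000.
        Var[R] = 2*n_A*n_B*(2*n_A*n_B - n_A - n_B) / ((n_A+n_B)^2 * (n_A+n_B-1)) = 14336/3840 = 3.7333.
        SD[R] = 1.9322.
Step 4: Continuity-corrected z = (R - 0.5 - E[R]) / SD[R] = (10 - 0.5 - 9.0000) / 1.9322 = 0.2588.
Step 5: Two-sided p-value via normal approximation = 2*(1 - Phi(|z|)) = 0.795809.
Step 6: alpha = 0.05. fail to reject H0.

R = 10, z = 0.2588, p = 0.795809, fail to reject H0.


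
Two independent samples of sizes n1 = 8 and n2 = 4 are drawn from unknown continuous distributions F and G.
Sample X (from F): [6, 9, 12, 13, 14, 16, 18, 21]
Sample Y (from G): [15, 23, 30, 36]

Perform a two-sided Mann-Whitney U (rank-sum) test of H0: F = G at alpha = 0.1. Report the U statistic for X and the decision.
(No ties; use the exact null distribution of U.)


Step 1: Combine and sort all 12 observations; assign midranks.
sorted (value, group): (6,X), (9,X), (12,X), (13,X), (14,X), (15,Y), (16,X), (18,X), (21,X), (23,Y), (30,Y), (36,Y)
ranks: 6->1, 9->2, 12->3, 13->4, 14->5, 15->6, 16->7, 18->8, 21->9, 23->10, 30->11, 36->12
Step 2: Rank sum for X: R1 = 1 + 2 + 3 + 4 + 5 + 7 + 8 + 9 = 39.
Step 3: U_X = R1 - n1(n1+1)/2 = 39 - 8*9/2 = 39 - 36 = 3.
       U_Y = n1*n2 - U_X = 32 - 3 = 29.
Step 4: No ties, so the exact null distribution of U (based on enumerating the C(12,8) = 495 equally likely rank assignments) gives the two-sided p-value.
Step 5: p-value = 0.028283; compare to alpha = 0.1. reject H0.

U_X = 3, p = 0.028283, reject H0 at alpha = 0.1.


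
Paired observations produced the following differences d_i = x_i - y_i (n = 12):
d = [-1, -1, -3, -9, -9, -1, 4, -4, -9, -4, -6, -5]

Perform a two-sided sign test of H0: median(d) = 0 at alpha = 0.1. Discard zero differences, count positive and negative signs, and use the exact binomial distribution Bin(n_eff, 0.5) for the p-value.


Step 1: Discard zero differences. Original n = 12; n_eff = number of nonzero differences = 12.
Nonzero differences (with sign): -1, -1, -3, -9, -9, -1, +4, -4, -9, -4, -6, -5
Step 2: Count signs: positive = 1, negative = 11.
Step 3: Under H0: P(positive) = 0.5, so the number of positives S ~ Bin(12, 0.5).
Step 4: Two-sided exact p-value = sum of Bin(12,0.5) probabilities at or below the observed probability = 0.006348.
Step 5: alpha = 0.1. reject H0.

n_eff = 12, pos = 1, neg = 11, p = 0.006348, reject H0.


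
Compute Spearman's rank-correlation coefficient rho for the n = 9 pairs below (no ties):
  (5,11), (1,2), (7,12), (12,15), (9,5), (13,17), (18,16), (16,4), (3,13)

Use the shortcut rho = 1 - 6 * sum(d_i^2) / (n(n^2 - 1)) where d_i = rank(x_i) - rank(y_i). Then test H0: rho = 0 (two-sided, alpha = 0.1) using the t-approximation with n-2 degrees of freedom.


Step 1: Rank x and y separately (midranks; no ties here).
rank(x): 5->3, 1->1, 7->4, 12->6, 9->5, 13->7, 18->9, 16->8, 3->2
rank(y): 11->4, 2->1, 12->5, 15->7, 5->3, 17->9, 16->8, 4->2, 13->6
Step 2: d_i = R_x(i) - R_y(i); compute d_i^2.
  (3-4)^2=1, (1-1)^2=0, (4-5)^2=1, (6-7)^2=1, (5-3)^2=4, (7-9)^2=4, (9-8)^2=1, (8-2)^2=36, (2-6)^2=16
sum(d^2) = 64.
Step 3: rho = 1 - 6*64 / (9*(9^2 - 1)) = 1 - 384/720 = 0.466667.
Step 4: Under H0, t = rho * sqrt((n-2)/(1-rho^2)) = 1.3960 ~ t(7).
Step 5: Two-sided p-value from the t-distribution with 7 df = 0.205386.
Step 6: alpha = 0.1. fail to reject H0.

rho = 0.4667, p = 0.205386, fail to reject H0 at alpha = 0.1.


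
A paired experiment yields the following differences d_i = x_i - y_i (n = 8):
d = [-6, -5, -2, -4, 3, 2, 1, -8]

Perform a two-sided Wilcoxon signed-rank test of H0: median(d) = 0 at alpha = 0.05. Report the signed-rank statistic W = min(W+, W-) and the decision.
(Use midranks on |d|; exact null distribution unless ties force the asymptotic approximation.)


Step 1: Drop any zero differences (none here) and take |d_i|.
|d| = [6, 5, 2, 4, 3, 2, 1, 8]
Step 2: Midrank |d_i| (ties get averaged ranks).
ranks: |6|->7, |5|->6, |2|->2.5, |4|->5, |3|->4, |2|->2.5, |1|->1, |8|->8
Step 3: Attach original signs; sum ranks with positive sign and with negative sign.
W+ = 4 + 2.5 + 1 = 7.5
W- = 7 + 6 + 2.5 + 5 + 8 = 28.5
(Check: W+ + W- = 36 should equal n(n+1)/2 = 36.)
Step 4: Test statistic W = min(W+, W-) = 7.5.
Step 5: Ties in |d|, so use the tie-corrected normal approximation.
        E[W] = n(n+1)/4 = 8*9/4 = 18.
        Tie groups: |d|=2 (t=2); sum(t^3 - t) = 6.
        Var[W] = n(n+1)(2n+1)/24 - sum(t^3-t)/48 = 1224/24 - 6/48 = 50.875.
        z = (W - E[W]) / sqrt(Var[W]) = (7.5 - 18) / 7.1327 = -1.4721.
        Two-sided p = 2*Phi(z) = 0.140994.
Step 6: alpha = 0.05. fail to reject H0.

W+ = 7.5, W- = 28.5, W = min = 7.5, p = 0.140994, fail to reject H0.


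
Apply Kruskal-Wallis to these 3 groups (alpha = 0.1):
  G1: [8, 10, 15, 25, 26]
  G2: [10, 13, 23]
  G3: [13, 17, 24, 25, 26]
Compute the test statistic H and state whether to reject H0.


Step 1: Combine all N = 13 observations and assign midranks.
sorted (value, group, rank): (8,G1,1), (10,G1,2.5), (10,G2,2.5), (13,G2,4.5), (13,G3,4.5), (15,G1,6), (17,G3,7), (23,G2,8), (24,G3,9), (25,G1,10.5), (25,G3,10.5), (26,G1,12.5), (26,G3,12.5)
Step 2: Sum ranks within each group.
R_1 = 32.5 (n_1 = 5)
R_2 = 15 (n_2 = 3)
R_3 = 43.5 (n_3 = 5)
Step 3: H = 12/(N(N+1)) * sum(R_i^2/n_i) - 3(N+1)
     = 12/(13*14) * (32.5^2/5 + 15^2/3 + 43.5^2/5) - 3*14
     = 0.065934 * 664.7 - 42
     = 1.826374.
Step 4: Ties present; correction factor C = 1 - 24/(13^3 - 13) = 0.989011. Corrected H = 1.826374 / 0.989011 = 1.846667.
Step 5: Under H0, H ~ chi^2(2); p-value = 0.397193.
Step 6: alpha = 0.1. fail to reject H0.

H = 1.8467, df = 2, p = 0.397193, fail to reject H0.


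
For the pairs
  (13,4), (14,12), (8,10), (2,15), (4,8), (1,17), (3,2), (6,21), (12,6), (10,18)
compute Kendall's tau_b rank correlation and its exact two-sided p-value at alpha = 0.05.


Step 1: Enumerate the 45 unordered pairs (i,j) with i<j and classify each by sign(x_j-x_i) * sign(y_j-y_i).
  (1,2):dx=+1,dy=+8->C; (1,3):dx=-5,dy=+6->D; (1,4):dx=-11,dy=+11->D; (1,5):dx=-9,dy=+4->D
  (1,6):dx=-12,dy=+13->D; (1,7):dx=-10,dy=-2->C; (1,8):dx=-7,dy=+17->D; (1,9):dx=-1,dy=+2->D
  (1,10):dx=-3,dy=+14->D; (2,3):dx=-6,dy=-2->C; (2,4):dx=-12,dy=+3->D; (2,5):dx=-10,dy=-4->C
  (2,6):dx=-13,dy=+5->D; (2,7):dx=-11,dy=-10->C; (2,8):dx=-8,dy=+9->D; (2,9):dx=-2,dy=-6->C
  (2,10):dx=-4,dy=+6->D; (3,4):dx=-6,dy=+5->D; (3,5):dx=-4,dy=-2->C; (3,6):dx=-7,dy=+7->D
  (3,7):dx=-5,dy=-8->C; (3,8):dx=-2,dy=+11->D; (3,9):dx=+4,dy=-4->D; (3,10):dx=+2,dy=+8->C
  (4,5):dx=+2,dy=-7->D; (4,6):dx=-1,dy=+2->D; (4,7):dx=+1,dy=-13->D; (4,8):dx=+4,dy=+6->C
  (4,9):dx=+10,dy=-9->D; (4,10):dx=+8,dy=+3->C; (5,6):dx=-3,dy=+9->D; (5,7):dx=-1,dy=-6->C
  (5,8):dx=+2,dy=+13->C; (5,9):dx=+8,dy=-2->D; (5,10):dx=+6,dy=+10->C; (6,7):dx=+2,dy=-15->D
  (6,8):dx=+5,dy=+4->C; (6,9):dx=+11,dy=-11->D; (6,10):dx=+9,dy=+1->C; (7,8):dx=+3,dy=+19->C
  (7,9):dx=+9,dy=+4->C; (7,10):dx=+7,dy=+16->C; (8,9):dx=+6,dy=-15->D; (8,10):dx=+4,dy=-3->D
  (9,10):dx=-2,dy=+12->D
Step 2: C = 19, D = 26, total pairs = 45.
Step 3: tau = (C - D)/(n(n-1)/2) = (19 - 26)/45 = -0.155556.
Step 4: Exact two-sided p-value (enumerate n! = 3628800 permutations of y under H0): p = 0.600654.
Step 5: alpha = 0.05. fail to reject H0.

tau_b = -0.1556 (C=19, D=26), p = 0.600654, fail to reject H0.


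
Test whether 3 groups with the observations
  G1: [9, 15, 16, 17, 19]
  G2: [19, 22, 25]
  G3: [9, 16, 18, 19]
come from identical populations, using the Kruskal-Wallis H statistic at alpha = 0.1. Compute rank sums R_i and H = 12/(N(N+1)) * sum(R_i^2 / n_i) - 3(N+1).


Step 1: Combine all N = 12 observations and assign midranks.
sorted (value, group, rank): (9,G1,1.5), (9,G3,1.5), (15,G1,3), (16,G1,4.5), (16,G3,4.5), (17,G1,6), (18,G3,7), (19,G1,9), (19,G2,9), (19,G3,9), (22,G2,11), (25,G2,12)
Step 2: Sum ranks within each group.
R_1 = 24 (n_1 = 5)
R_2 = 32 (n_2 = 3)
R_3 = 22 (n_3 = 4)
Step 3: H = 12/(N(N+1)) * sum(R_i^2/n_i) - 3(N+1)
     = 12/(12*13) * (24^2/5 + 32^2/3 + 22^2/4) - 3*13
     = 0.076923 * 577.533 - 39
     = 5.425641.
Step 4: Ties present; correction factor C = 1 - 36/(12^3 - 12) = 0.979021. Corrected H = 5.425641 / 0.979021 = 5.541905.
Step 5: Under H0, H ~ chi^2(2); p-value = 0.062602.
Step 6: alpha = 0.1. reject H0.

H = 5.5419, df = 2, p = 0.062602, reject H0.


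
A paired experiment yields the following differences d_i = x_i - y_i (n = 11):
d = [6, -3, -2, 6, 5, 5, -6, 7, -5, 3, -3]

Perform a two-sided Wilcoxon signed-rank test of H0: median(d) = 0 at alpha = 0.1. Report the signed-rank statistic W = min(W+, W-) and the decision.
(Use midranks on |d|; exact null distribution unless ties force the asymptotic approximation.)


Step 1: Drop any zero differences (none here) and take |d_i|.
|d| = [6, 3, 2, 6, 5, 5, 6, 7, 5, 3, 3]
Step 2: Midrank |d_i| (ties get averaged ranks).
ranks: |6|->9, |3|->3, |2|->1, |6|->9, |5|->6, |5|->6, |6|->9, |7|->11, |5|->6, |3|->3, |3|->3
Step 3: Attach original signs; sum ranks with positive sign and with negative sign.
W+ = 9 + 9 + 6 + 6 + 11 + 3 = 44
W- = 3 + 1 + 9 + 6 + 3 = 22
(Check: W+ + W- = 66 should equal n(n+1)/2 = 66.)
Step 4: Test statistic W = min(W+, W-) = 22.
Step 5: Ties in |d|, so use the tie-corrected normal approximation.
        E[W] = n(n+1)/4 = 11*12/4 = 33.
        Tie groups: |d|=3 (t=3), |d|=5 (t=3), |d|=6 (t=3); sum(t^3 - t) = 72.
        Var[W] = n(n+1)(2n+1)/24 - sum(t^3-t)/48 = 3036/24 - 72/48 = 125.
        z = (W - E[W]) / sqrt(Var[W]) = (22 - 33) / 11.1803 = -0.9839.
        Two-sided p = 2*Phi(z) = 0.325179.
Step 6: alpha = 0.1. fail to reject H0.

W+ = 44, W- = 22, W = min = 22, p = 0.325179, fail to reject H0.


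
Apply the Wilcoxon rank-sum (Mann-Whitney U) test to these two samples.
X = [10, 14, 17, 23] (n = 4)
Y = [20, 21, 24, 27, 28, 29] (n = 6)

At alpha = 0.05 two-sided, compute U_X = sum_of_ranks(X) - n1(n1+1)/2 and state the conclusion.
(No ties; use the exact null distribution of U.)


Step 1: Combine and sort all 10 observations; assign midranks.
sorted (value, group): (10,X), (14,X), (17,X), (20,Y), (21,Y), (23,X), (24,Y), (27,Y), (28,Y), (29,Y)
ranks: 10->1, 14->2, 17->3, 20->4, 21->5, 23->6, 24->7, 27->8, 28->9, 29->10
Step 2: Rank sum for X: R1 = 1 + 2 + 3 + 6 = 12.
Step 3: U_X = R1 - n1(n1+1)/2 = 12 - 4*5/2 = 12 - 10 = 2.
       U_Y = n1*n2 - U_X = 24 - 2 = 22.
Step 4: No ties, so the exact null distribution of U (based on enumerating the C(10,4) = 210 equally likely rank assignments) gives the two-sided p-value.
Step 5: p-value = 0.038095; compare to alpha = 0.05. reject H0.

U_X = 2, p = 0.038095, reject H0 at alpha = 0.05.


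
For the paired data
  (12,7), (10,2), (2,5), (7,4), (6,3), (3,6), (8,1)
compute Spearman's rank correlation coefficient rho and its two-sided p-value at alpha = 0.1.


Step 1: Rank x and y separately (midranks; no ties here).
rank(x): 12->7, 10->6, 2->1, 7->4, 6->3, 3->2, 8->5
rank(y): 7->7, 2->2, 5->5, 4->4, 3->3, 6->6, 1->1
Step 2: d_i = R_x(i) - R_y(i); compute d_i^2.
  (7-7)^2=0, (6-2)^2=16, (1-5)^2=16, (4-4)^2=0, (3-3)^2=0, (2-6)^2=16, (5-1)^2=16
sum(d^2) = 64.
Step 3: rho = 1 - 6*64 / (7*(7^2 - 1)) = 1 - 384/336 = -0.142857.
Step 4: Under H0, t = rho * sqrt((n-2)/(1-rho^2)) = -0.3227 ~ t(5).
Step 5: Two-sided p-value from the t-distribution with 5 df = 0.759945.
Step 6: alpha = 0.1. fail to reject H0.

rho = -0.1429, p = 0.759945, fail to reject H0 at alpha = 0.1.


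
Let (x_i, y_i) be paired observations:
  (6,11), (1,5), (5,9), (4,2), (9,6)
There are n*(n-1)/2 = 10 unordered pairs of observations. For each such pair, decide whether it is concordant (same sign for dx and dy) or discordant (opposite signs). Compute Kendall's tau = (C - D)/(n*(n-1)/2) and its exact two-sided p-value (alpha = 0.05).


Step 1: Enumerate the 10 unordered pairs (i,j) with i<j and classify each by sign(x_j-x_i) * sign(y_j-y_i).
  (1,2):dx=-5,dy=-6->C; (1,3):dx=-1,dy=-2->C; (1,4):dx=-2,dy=-9->C; (1,5):dx=+3,dy=-5->D
  (2,3):dx=+4,dy=+4->C; (2,4):dx=+3,dy=-3->D; (2,5):dx=+8,dy=+1->C; (3,4):dx=-1,dy=-7->C
  (3,5):dx=+4,dy=-3->D; (4,5):dx=+5,dy=+4->C
Step 2: C = 7, D = 3, total pairs = 10.
Step 3: tau = (C - D)/(n(n-1)/2) = (7 - 3)/10 = 0.400000.
Step 4: Exact two-sided p-value (enumerate n! = 120 permutations of y under H0): p = 0.483333.
Step 5: alpha = 0.05. fail to reject H0.

tau_b = 0.4000 (C=7, D=3), p = 0.483333, fail to reject H0.


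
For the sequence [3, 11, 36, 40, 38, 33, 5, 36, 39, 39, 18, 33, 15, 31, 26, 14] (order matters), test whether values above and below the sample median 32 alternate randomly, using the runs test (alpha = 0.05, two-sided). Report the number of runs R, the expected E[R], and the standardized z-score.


Step 1: Compute median = 32; label A = above, B = below.
Labels in order: BBAAAABAAABABBBB  (n_A = 8, n_B = 8)
Step 2: Count runs R = 7.
Step 3: Under H0 (random ordering), E[R] = 2*n_A*n_B/(n_A+n_B) + 1 = 2*8*8/16 + 1 = 9.0000.
        Var[R] = 2*n_A*n_B*(2*n_A*n_B - n_A - n_B) / ((n_A+n_B)^2 * (n_A+n_B-1)) = 14336/3840 = 3.7333.
        SD[R] = 1.9322.
Step 4: Continuity-corrected z = (R + 0.5 - E[R]) / SD[R] = (7 + 0.5 - 9.0000) / 1.9322 = -0.7763.
Step 5: Two-sided p-value via normal approximation = 2*(1 - Phi(|z|)) = 0.437558.
Step 6: alpha = 0.05. fail to reject H0.

R = 7, z = -0.7763, p = 0.437558, fail to reject H0.


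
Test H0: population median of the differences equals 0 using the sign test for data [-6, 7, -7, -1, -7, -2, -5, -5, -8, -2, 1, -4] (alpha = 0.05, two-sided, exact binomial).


Step 1: Discard zero differences. Original n = 12; n_eff = number of nonzero differences = 12.
Nonzero differences (with sign): -6, +7, -7, -1, -7, -2, -5, -5, -8, -2, +1, -4
Step 2: Count signs: positive = 2, negative = 10.
Step 3: Under H0: P(positive) = 0.5, so the number of positives S ~ Bin(12, 0.5).
Step 4: Two-sided exact p-value = sum of Bin(12,0.5) probabilities at or below the observed probability = 0.038574.
Step 5: alpha = 0.05. reject H0.

n_eff = 12, pos = 2, neg = 10, p = 0.038574, reject H0.


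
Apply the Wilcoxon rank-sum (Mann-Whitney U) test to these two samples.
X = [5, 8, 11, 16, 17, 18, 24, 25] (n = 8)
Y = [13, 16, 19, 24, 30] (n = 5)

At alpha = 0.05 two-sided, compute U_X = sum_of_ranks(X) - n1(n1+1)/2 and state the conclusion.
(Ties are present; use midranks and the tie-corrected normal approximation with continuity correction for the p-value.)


Step 1: Combine and sort all 13 observations; assign midranks.
sorted (value, group): (5,X), (8,X), (11,X), (13,Y), (16,X), (16,Y), (17,X), (18,X), (19,Y), (24,X), (24,Y), (25,X), (30,Y)
ranks: 5->1, 8->2, 11->3, 13->4, 16->5.5, 16->5.5, 17->7, 18->8, 19->9, 24->10.5, 24->10.5, 25->12, 30->13
Step 2: Rank sum for X: R1 = 1 + 2 + 3 + 5.5 + 7 + 8 + 10.5 + 12 = 49.
Step 3: U_X = R1 - n1(n1+1)/2 = 49 - 8*9/2 = 49 - 36 = 13.
       U_Y = n1*n2 - U_X = 40 - 13 = 27.
Step 4: Ties are present, so use the tie-corrected normal approximation (with continuity correction) for the p-value.
Step 5: p-value = 0.340019; compare to alpha = 0.05. fail to reject H0.

U_X = 13, p = 0.340019, fail to reject H0 at alpha = 0.05.


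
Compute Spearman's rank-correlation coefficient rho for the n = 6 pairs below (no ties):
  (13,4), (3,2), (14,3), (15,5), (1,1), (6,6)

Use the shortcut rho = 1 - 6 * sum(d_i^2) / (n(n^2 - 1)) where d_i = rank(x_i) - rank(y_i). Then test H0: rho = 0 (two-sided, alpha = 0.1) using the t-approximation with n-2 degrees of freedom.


Step 1: Rank x and y separately (midranks; no ties here).
rank(x): 13->4, 3->2, 14->5, 15->6, 1->1, 6->3
rank(y): 4->4, 2->2, 3->3, 5->5, 1->1, 6->6
Step 2: d_i = R_x(i) - R_y(i); compute d_i^2.
  (4-4)^2=0, (2-2)^2=0, (5-3)^2=4, (6-5)^2=1, (1-1)^2=0, (3-6)^2=9
sum(d^2) = 14.
Step 3: rho = 1 - 6*14 / (6*(6^2 - 1)) = 1 - 84/210 = 0.600000.
Step 4: Under H0, t = rho * sqrt((n-2)/(1-rho^2)) = 1.5000 ~ t(4).
Step 5: Two-sided p-value from the t-distribution with 4 df = 0.208000.
Step 6: alpha = 0.1. fail to reject H0.

rho = 0.6000, p = 0.208000, fail to reject H0 at alpha = 0.1.


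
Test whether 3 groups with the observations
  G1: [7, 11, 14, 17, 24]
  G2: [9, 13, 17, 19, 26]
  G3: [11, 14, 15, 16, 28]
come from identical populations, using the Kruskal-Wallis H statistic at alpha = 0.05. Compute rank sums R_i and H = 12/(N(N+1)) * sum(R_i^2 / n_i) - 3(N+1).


Step 1: Combine all N = 15 observations and assign midranks.
sorted (value, group, rank): (7,G1,1), (9,G2,2), (11,G1,3.5), (11,G3,3.5), (13,G2,5), (14,G1,6.5), (14,G3,6.5), (15,G3,8), (16,G3,9), (17,G1,10.5), (17,G2,10.5), (19,G2,12), (24,G1,13), (26,G2,14), (28,G3,15)
Step 2: Sum ranks within each group.
R_1 = 34.5 (n_1 = 5)
R_2 = 43.5 (n_2 = 5)
R_3 = 42 (n_3 = 5)
Step 3: H = 12/(N(N+1)) * sum(R_i^2/n_i) - 3(N+1)
     = 12/(15*16) * (34.5^2/5 + 43.5^2/5 + 42^2/5) - 3*16
     = 0.050000 * 969.3 - 48
     = 0.465000.
Step 4: Ties present; correction factor C = 1 - 18/(15^3 - 15) = 0.994643. Corrected H = 0.465000 / 0.994643 = 0.467504.
Step 5: Under H0, H ~ chi^2(2); p-value = 0.791558.
Step 6: alpha = 0.05. fail to reject H0.

H = 0.4675, df = 2, p = 0.791558, fail to reject H0.


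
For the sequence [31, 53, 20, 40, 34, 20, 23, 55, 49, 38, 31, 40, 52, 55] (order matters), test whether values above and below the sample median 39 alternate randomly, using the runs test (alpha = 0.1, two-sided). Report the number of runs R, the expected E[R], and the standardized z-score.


Step 1: Compute median = 39; label A = above, B = below.
Labels in order: BABABBBAABBAAA  (n_A = 7, n_B = 7)
Step 2: Count runs R = 8.
Step 3: Under H0 (random ordering), E[R] = 2*n_A*n_B/(n_A+n_B) + 1 = 2*7*7/14 + 1 = 8.0000.
        Var[R] = 2*n_A*n_B*(2*n_A*n_B - n_A - n_B) / ((n_A+n_B)^2 * (n_A+n_B-1)) = 8232/2548 = 3.2308.
        SD[R] = 1.7974.
Step 4: R = E[R], so z = 0 with no continuity correction.
Step 5: Two-sided p-value via normal approximation = 2*(1 - Phi(|z|)) = 1.000000.
Step 6: alpha = 0.1. fail to reject H0.

R = 8, z = 0.0000, p = 1.000000, fail to reject H0.


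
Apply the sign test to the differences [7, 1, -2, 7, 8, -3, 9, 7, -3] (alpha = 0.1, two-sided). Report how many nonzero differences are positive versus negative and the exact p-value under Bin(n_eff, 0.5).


Step 1: Discard zero differences. Original n = 9; n_eff = number of nonzero differences = 9.
Nonzero differences (with sign): +7, +1, -2, +7, +8, -3, +9, +7, -3
Step 2: Count signs: positive = 6, negative = 3.
Step 3: Under H0: P(positive) = 0.5, so the number of positives S ~ Bin(9, 0.5).
Step 4: Two-sided exact p-value = sum of Bin(9,0.5) probabilities at or below the observed probability = 0.507812.
Step 5: alpha = 0.1. fail to reject H0.

n_eff = 9, pos = 6, neg = 3, p = 0.507812, fail to reject H0.


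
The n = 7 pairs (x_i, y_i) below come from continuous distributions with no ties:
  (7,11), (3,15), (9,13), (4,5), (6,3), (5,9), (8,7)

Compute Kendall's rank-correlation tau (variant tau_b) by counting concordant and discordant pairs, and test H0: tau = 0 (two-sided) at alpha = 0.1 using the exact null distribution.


Step 1: Enumerate the 21 unordered pairs (i,j) with i<j and classify each by sign(x_j-x_i) * sign(y_j-y_i).
  (1,2):dx=-4,dy=+4->D; (1,3):dx=+2,dy=+2->C; (1,4):dx=-3,dy=-6->C; (1,5):dx=-1,dy=-8->C
  (1,6):dx=-2,dy=-2->C; (1,7):dx=+1,dy=-4->D; (2,3):dx=+6,dy=-2->D; (2,4):dx=+1,dy=-10->D
  (2,5):dx=+3,dy=-12->D; (2,6):dx=+2,dy=-6->D; (2,7):dx=+5,dy=-8->D; (3,4):dx=-5,dy=-8->C
  (3,5):dx=-3,dy=-10->C; (3,6):dx=-4,dy=-4->C; (3,7):dx=-1,dy=-6->C; (4,5):dx=+2,dy=-2->D
  (4,6):dx=+1,dy=+4->C; (4,7):dx=+4,dy=+2->C; (5,6):dx=-1,dy=+6->D; (5,7):dx=+2,dy=+4->C
  (6,7):dx=+3,dy=-2->D
Step 2: C = 11, D = 10, total pairs = 21.
Step 3: tau = (C - D)/(n(n-1)/2) = (11 - 10)/21 = 0.047619.
Step 4: Exact two-sided p-value (enumerate n! = 5040 permutations of y under H0): p = 1.000000.
Step 5: alpha = 0.1. fail to reject H0.

tau_b = 0.0476 (C=11, D=10), p = 1.000000, fail to reject H0.


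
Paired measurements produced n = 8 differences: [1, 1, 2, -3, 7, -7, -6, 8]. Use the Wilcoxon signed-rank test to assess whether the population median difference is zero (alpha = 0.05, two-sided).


Step 1: Drop any zero differences (none here) and take |d_i|.
|d| = [1, 1, 2, 3, 7, 7, 6, 8]
Step 2: Midrank |d_i| (ties get averaged ranks).
ranks: |1|->1.5, |1|->1.5, |2|->3, |3|->4, |7|->6.5, |7|->6.5, |6|->5, |8|->8
Step 3: Attach original signs; sum ranks with positive sign and with negative sign.
W+ = 1.5 + 1.5 + 3 + 6.5 + 8 = 20.5
W- = 4 + 6.5 + 5 = 15.5
(Check: W+ + W- = 36 should equal n(n+1)/2 = 36.)
Step 4: Test statistic W = min(W+, W-) = 15.5.
Step 5: Ties in |d|, so use the tie-corrected normal approximation.
        E[W] = n(n+1)/4 = 8*9/4 = 18.
        Tie groups: |d|=1 (t=2), |d|=7 (t=2); sum(t^3 - t) = 12.
        Var[W] = n(n+1)(2n+1)/24 - sum(t^3-t)/48 = 1224/24 - 12/48 = 50.75.
        z = (W - E[W]) / sqrt(Var[W]) = (15.5 - 18) / 7.1239 = -0.3509.
        Two-sided p = 2*Phi(z) = 0.725640.
Step 6: alpha = 0.05. fail to reject H0.

W+ = 20.5, W- = 15.5, W = min = 15.5, p = 0.725640, fail to reject H0.


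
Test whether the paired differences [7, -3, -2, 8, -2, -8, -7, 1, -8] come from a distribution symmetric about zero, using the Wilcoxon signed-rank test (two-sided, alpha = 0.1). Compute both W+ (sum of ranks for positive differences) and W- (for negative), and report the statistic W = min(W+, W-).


Step 1: Drop any zero differences (none here) and take |d_i|.
|d| = [7, 3, 2, 8, 2, 8, 7, 1, 8]
Step 2: Midrank |d_i| (ties get averaged ranks).
ranks: |7|->5.5, |3|->4, |2|->2.5, |8|->8, |2|->2.5, |8|->8, |7|->5.5, |1|->1, |8|->8
Step 3: Attach original signs; sum ranks with positive sign and with negative sign.
W+ = 5.5 + 8 + 1 = 14.5
W- = 4 + 2.5 + 2.5 + 8 + 5.5 + 8 = 30.5
(Check: W+ + W- = 45 should equal n(n+1)/2 = 45.)
Step 4: Test statistic W = min(W+, W-) = 14.5.
Step 5: Ties in |d|, so use the tie-corrected normal approximation.
        E[W] = n(n+1)/4 = 9*10/4 = 22.5.
        Tie groups: |d|=2 (t=2), |d|=7 (t=2), |d|=8 (t=3); sum(t^3 - t) = 36.
        Var[W] = n(n+1)(2n+1)/24 - sum(t^3-t)/48 = 1710/24 - 36/48 = 70.5.
        z = (W - E[W]) / sqrt(Var[W]) = (14.5 - 22.5) / 8.3964 = -0.9528.
        Two-sided p = 2*Phi(z) = 0.340698.
Step 6: alpha = 0.1. fail to reject H0.

W+ = 14.5, W- = 30.5, W = min = 14.5, p = 0.340698, fail to reject H0.


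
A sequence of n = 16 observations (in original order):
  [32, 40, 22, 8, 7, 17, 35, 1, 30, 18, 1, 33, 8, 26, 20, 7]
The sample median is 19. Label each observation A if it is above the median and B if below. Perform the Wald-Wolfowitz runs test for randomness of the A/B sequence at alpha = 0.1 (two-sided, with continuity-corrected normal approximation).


Step 1: Compute median = 19; label A = above, B = below.
Labels in order: AAABBBABABBABAAB  (n_A = 8, n_B = 8)
Step 2: Count runs R = 10.
Step 3: Under H0 (random ordering), E[R] = 2*n_A*n_B/(n_A+n_B) + 1 = 2*8*8/16 + 1 = 9.0000.
        Var[R] = 2*n_A*n_B*(2*n_A*n_B - n_A - n_B) / ((n_A+n_B)^2 * (n_A+n_B-1)) = 14336/3840 = 3.7333.
        SD[R] = 1.9322.
Step 4: Continuity-corrected z = (R - 0.5 - E[R]) / SD[R] = (10 - 0.5 - 9.0000) / 1.9322 = 0.2588.
Step 5: Two-sided p-value via normal approximation = 2*(1 - Phi(|z|)) = 0.795809.
Step 6: alpha = 0.1. fail to reject H0.

R = 10, z = 0.2588, p = 0.795809, fail to reject H0.


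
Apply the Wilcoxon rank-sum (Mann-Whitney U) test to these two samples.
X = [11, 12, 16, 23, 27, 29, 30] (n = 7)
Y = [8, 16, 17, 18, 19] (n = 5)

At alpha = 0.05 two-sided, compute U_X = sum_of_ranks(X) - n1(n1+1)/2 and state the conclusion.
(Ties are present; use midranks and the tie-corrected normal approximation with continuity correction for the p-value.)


Step 1: Combine and sort all 12 observations; assign midranks.
sorted (value, group): (8,Y), (11,X), (12,X), (16,X), (16,Y), (17,Y), (18,Y), (19,Y), (23,X), (27,X), (29,X), (30,X)
ranks: 8->1, 11->2, 12->3, 16->4.5, 16->4.5, 17->6, 18->7, 19->8, 23->9, 27->10, 29->11, 30->12
Step 2: Rank sum for X: R1 = 2 + 3 + 4.5 + 9 + 10 + 11 + 12 = 51.5.
Step 3: U_X = R1 - n1(n1+1)/2 = 51.5 - 7*8/2 = 51.5 - 28 = 23.5.
       U_Y = n1*n2 - U_X = 35 - 23.5 = 11.5.
Step 4: Ties are present, so use the tie-corrected normal approximation (with continuity correction) for the p-value.
Step 5: p-value = 0.370914; compare to alpha = 0.05. fail to reject H0.

U_X = 23.5, p = 0.370914, fail to reject H0 at alpha = 0.05.


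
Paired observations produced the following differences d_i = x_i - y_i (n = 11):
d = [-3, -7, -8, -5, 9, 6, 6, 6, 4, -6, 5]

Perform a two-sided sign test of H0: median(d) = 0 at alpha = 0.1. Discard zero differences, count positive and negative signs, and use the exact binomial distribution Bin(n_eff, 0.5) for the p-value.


Step 1: Discard zero differences. Original n = 11; n_eff = number of nonzero differences = 11.
Nonzero differences (with sign): -3, -7, -8, -5, +9, +6, +6, +6, +4, -6, +5
Step 2: Count signs: positive = 6, negative = 5.
Step 3: Under H0: P(positive) = 0.5, so the number of positives S ~ Bin(11, 0.5).
Step 4: Two-sided exact p-value = sum of Bin(11,0.5) probabilities at or below the observed probability = 1.000000.
Step 5: alpha = 0.1. fail to reject H0.

n_eff = 11, pos = 6, neg = 5, p = 1.000000, fail to reject H0.


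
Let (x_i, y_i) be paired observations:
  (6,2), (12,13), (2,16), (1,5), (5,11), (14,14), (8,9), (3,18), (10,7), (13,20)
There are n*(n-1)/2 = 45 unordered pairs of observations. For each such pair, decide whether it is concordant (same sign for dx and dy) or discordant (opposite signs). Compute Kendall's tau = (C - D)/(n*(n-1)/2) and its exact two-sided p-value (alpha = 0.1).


Step 1: Enumerate the 45 unordered pairs (i,j) with i<j and classify each by sign(x_j-x_i) * sign(y_j-y_i).
  (1,2):dx=+6,dy=+11->C; (1,3):dx=-4,dy=+14->D; (1,4):dx=-5,dy=+3->D; (1,5):dx=-1,dy=+9->D
  (1,6):dx=+8,dy=+12->C; (1,7):dx=+2,dy=+7->C; (1,8):dx=-3,dy=+16->D; (1,9):dx=+4,dy=+5->C
  (1,10):dx=+7,dy=+18->C; (2,3):dx=-10,dy=+3->D; (2,4):dx=-11,dy=-8->C; (2,5):dx=-7,dy=-2->C
  (2,6):dx=+2,dy=+1->C; (2,7):dx=-4,dy=-4->C; (2,8):dx=-9,dy=+5->D; (2,9):dx=-2,dy=-6->C
  (2,10):dx=+1,dy=+7->C; (3,4):dx=-1,dy=-11->C; (3,5):dx=+3,dy=-5->D; (3,6):dx=+12,dy=-2->D
  (3,7):dx=+6,dy=-7->D; (3,8):dx=+1,dy=+2->C; (3,9):dx=+8,dy=-9->D; (3,10):dx=+11,dy=+4->C
  (4,5):dx=+4,dy=+6->C; (4,6):dx=+13,dy=+9->C; (4,7):dx=+7,dy=+4->C; (4,8):dx=+2,dy=+13->C
  (4,9):dx=+9,dy=+2->C; (4,10):dx=+12,dy=+15->C; (5,6):dx=+9,dy=+3->C; (5,7):dx=+3,dy=-2->D
  (5,8):dx=-2,dy=+7->D; (5,9):dx=+5,dy=-4->D; (5,10):dx=+8,dy=+9->C; (6,7):dx=-6,dy=-5->C
  (6,8):dx=-11,dy=+4->D; (6,9):dx=-4,dy=-7->C; (6,10):dx=-1,dy=+6->D; (7,8):dx=-5,dy=+9->D
  (7,9):dx=+2,dy=-2->D; (7,10):dx=+5,dy=+11->C; (8,9):dx=+7,dy=-11->D; (8,10):dx=+10,dy=+2->C
  (9,10):dx=+3,dy=+13->C
Step 2: C = 27, D = 18, total pairs = 45.
Step 3: tau = (C - D)/(n(n-1)/2) = (27 - 18)/45 = 0.200000.
Step 4: Exact two-sided p-value (enumerate n! = 3628800 permutations of y under H0): p = 0.484313.
Step 5: alpha = 0.1. fail to reject H0.

tau_b = 0.2000 (C=27, D=18), p = 0.484313, fail to reject H0.


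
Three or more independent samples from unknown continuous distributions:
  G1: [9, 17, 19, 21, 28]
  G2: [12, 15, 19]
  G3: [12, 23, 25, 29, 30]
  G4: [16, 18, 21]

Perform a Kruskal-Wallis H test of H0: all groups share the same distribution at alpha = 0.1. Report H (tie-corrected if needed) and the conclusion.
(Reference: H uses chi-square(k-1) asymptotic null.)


Step 1: Combine all N = 16 observations and assign midranks.
sorted (value, group, rank): (9,G1,1), (12,G2,2.5), (12,G3,2.5), (15,G2,4), (16,G4,5), (17,G1,6), (18,G4,7), (19,G1,8.5), (19,G2,8.5), (21,G1,10.5), (21,G4,10.5), (23,G3,12), (25,G3,13), (28,G1,14), (29,G3,15), (30,G3,16)
Step 2: Sum ranks within each group.
R_1 = 40 (n_1 = 5)
R_2 = 15 (n_2 = 3)
R_3 = 58.5 (n_3 = 5)
R_4 = 22.5 (n_4 = 3)
Step 3: H = 12/(N(N+1)) * sum(R_i^2/n_i) - 3(N+1)
     = 12/(16*17) * (40^2/5 + 15^2/3 + 58.5^2/5 + 22.5^2/3) - 3*17
     = 0.044118 * 1248.2 - 51
     = 4.067647.
Step 4: Ties present; correction factor C = 1 - 18/(16^3 - 16) = 0.995588. Corrected H = 4.067647 / 0.995588 = 4.085672.
Step 5: Under H0, H ~ chi^2(3); p-value = 0.252360.
Step 6: alpha = 0.1. fail to reject H0.

H = 4.0857, df = 3, p = 0.252360, fail to reject H0.


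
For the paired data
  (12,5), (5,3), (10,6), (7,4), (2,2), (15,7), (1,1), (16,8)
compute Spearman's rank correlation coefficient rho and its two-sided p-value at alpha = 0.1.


Step 1: Rank x and y separately (midranks; no ties here).
rank(x): 12->6, 5->3, 10->5, 7->4, 2->2, 15->7, 1->1, 16->8
rank(y): 5->5, 3->3, 6->6, 4->4, 2->2, 7->7, 1->1, 8->8
Step 2: d_i = R_x(i) - R_y(i); compute d_i^2.
  (6-5)^2=1, (3-3)^2=0, (5-6)^2=1, (4-4)^2=0, (2-2)^2=0, (7-7)^2=0, (1-1)^2=0, (8-8)^2=0
sum(d^2) = 2.
Step 3: rho = 1 - 6*2 / (8*(8^2 - 1)) = 1 - 12/504 = 0.976190.
Step 4: Under H0, t = rho * sqrt((n-2)/(1-rho^2)) = 11.0235 ~ t(6).
Step 5: Two-sided p-value from the t-distribution with 6 df = 0.000033.
Step 6: alpha = 0.1. reject H0.

rho = 0.9762, p = 0.000033, reject H0 at alpha = 0.1.


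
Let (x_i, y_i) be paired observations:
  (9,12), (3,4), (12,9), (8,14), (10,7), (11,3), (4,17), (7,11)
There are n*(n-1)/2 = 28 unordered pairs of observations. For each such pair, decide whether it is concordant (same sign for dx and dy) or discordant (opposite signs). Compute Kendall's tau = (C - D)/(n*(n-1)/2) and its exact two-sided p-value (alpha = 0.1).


Step 1: Enumerate the 28 unordered pairs (i,j) with i<j and classify each by sign(x_j-x_i) * sign(y_j-y_i).
  (1,2):dx=-6,dy=-8->C; (1,3):dx=+3,dy=-3->D; (1,4):dx=-1,dy=+2->D; (1,5):dx=+1,dy=-5->D
  (1,6):dx=+2,dy=-9->D; (1,7):dx=-5,dy=+5->D; (1,8):dx=-2,dy=-1->C; (2,3):dx=+9,dy=+5->C
  (2,4):dx=+5,dy=+10->C; (2,5):dx=+7,dy=+3->C; (2,6):dx=+8,dy=-1->D; (2,7):dx=+1,dy=+13->C
  (2,8):dx=+4,dy=+7->C; (3,4):dx=-4,dy=+5->D; (3,5):dx=-2,dy=-2->C; (3,6):dx=-1,dy=-6->C
  (3,7):dx=-8,dy=+8->D; (3,8):dx=-5,dy=+2->D; (4,5):dx=+2,dy=-7->D; (4,6):dx=+3,dy=-11->D
  (4,7):dx=-4,dy=+3->D; (4,8):dx=-1,dy=-3->C; (5,6):dx=+1,dy=-4->D; (5,7):dx=-6,dy=+10->D
  (5,8):dx=-3,dy=+4->D; (6,7):dx=-7,dy=+14->D; (6,8):dx=-4,dy=+8->D; (7,8):dx=+3,dy=-6->D
Step 2: C = 10, D = 18, total pairs = 28.
Step 3: tau = (C - D)/(n(n-1)/2) = (10 - 18)/28 = -0.285714.
Step 4: Exact two-sided p-value (enumerate n! = 40320 permutations of y under H0): p = 0.398760.
Step 5: alpha = 0.1. fail to reject H0.

tau_b = -0.2857 (C=10, D=18), p = 0.398760, fail to reject H0.


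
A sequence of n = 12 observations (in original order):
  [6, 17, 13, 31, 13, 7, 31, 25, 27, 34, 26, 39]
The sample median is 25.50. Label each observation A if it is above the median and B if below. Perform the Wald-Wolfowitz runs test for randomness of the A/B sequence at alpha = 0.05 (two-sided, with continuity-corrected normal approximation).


Step 1: Compute median = 25.50; label A = above, B = below.
Labels in order: BBBABBABAAAA  (n_A = 6, n_B = 6)
Step 2: Count runs R = 6.
Step 3: Under H0 (random ordering), E[R] = 2*n_A*n_B/(n_A+n_B) + 1 = 2*6*6/12 + 1 = 7.0000.
        Var[R] = 2*n_A*n_B*(2*n_A*n_B - n_A - n_B) / ((n_A+n_B)^2 * (n_A+n_B-1)) = 4320/1584 = 2.7273.
        SD[R] = 1.6514.
Step 4: Continuity-corrected z = (R + 0.5 - E[R]) / SD[R] = (6 + 0.5 - 7.0000) / 1.6514 = -0.3028.
Step 5: Two-sided p-value via normal approximation = 2*(1 - Phi(|z|)) = 0.762069.
Step 6: alpha = 0.05. fail to reject H0.

R = 6, z = -0.3028, p = 0.762069, fail to reject H0.


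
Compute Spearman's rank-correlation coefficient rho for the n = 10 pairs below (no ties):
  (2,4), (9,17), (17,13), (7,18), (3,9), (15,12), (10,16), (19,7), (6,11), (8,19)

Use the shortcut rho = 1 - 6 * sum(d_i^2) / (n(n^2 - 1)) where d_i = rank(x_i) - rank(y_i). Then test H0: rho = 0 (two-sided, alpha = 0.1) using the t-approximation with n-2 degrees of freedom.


Step 1: Rank x and y separately (midranks; no ties here).
rank(x): 2->1, 9->6, 17->9, 7->4, 3->2, 15->8, 10->7, 19->10, 6->3, 8->5
rank(y): 4->1, 17->8, 13->6, 18->9, 9->3, 12->5, 16->7, 7->2, 11->4, 19->10
Step 2: d_i = R_x(i) - R_y(i); compute d_i^2.
  (1-1)^2=0, (6-8)^2=4, (9-6)^2=9, (4-9)^2=25, (2-3)^2=1, (8-5)^2=9, (7-7)^2=0, (10-2)^2=64, (3-4)^2=1, (5-10)^2=25
sum(d^2) = 138.
Step 3: rho = 1 - 6*138 / (10*(10^2 - 1)) = 1 - 828/990 = 0.163636.
Step 4: Under H0, t = rho * sqrt((n-2)/(1-rho^2)) = 0.4692 ~ t(8).
Step 5: Two-sided p-value from the t-distribution with 8 df = 0.651477.
Step 6: alpha = 0.1. fail to reject H0.

rho = 0.1636, p = 0.651477, fail to reject H0 at alpha = 0.1.


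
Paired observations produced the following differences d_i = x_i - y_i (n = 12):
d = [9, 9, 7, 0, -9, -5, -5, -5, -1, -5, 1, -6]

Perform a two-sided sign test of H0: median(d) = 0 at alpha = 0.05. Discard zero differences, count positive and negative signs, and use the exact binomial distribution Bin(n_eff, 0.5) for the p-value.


Step 1: Discard zero differences. Original n = 12; n_eff = number of nonzero differences = 11.
Nonzero differences (with sign): +9, +9, +7, -9, -5, -5, -5, -1, -5, +1, -6
Step 2: Count signs: positive = 4, negative = 7.
Step 3: Under H0: P(positive) = 0.5, so the number of positives S ~ Bin(11, 0.5).
Step 4: Two-sided exact p-value = sum of Bin(11,0.5) probabilities at or below the observed probability = 0.548828.
Step 5: alpha = 0.05. fail to reject H0.

n_eff = 11, pos = 4, neg = 7, p = 0.548828, fail to reject H0.


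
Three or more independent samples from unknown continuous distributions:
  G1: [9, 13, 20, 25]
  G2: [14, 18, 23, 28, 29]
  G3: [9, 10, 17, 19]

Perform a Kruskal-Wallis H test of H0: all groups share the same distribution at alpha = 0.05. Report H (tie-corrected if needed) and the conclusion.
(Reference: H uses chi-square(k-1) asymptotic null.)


Step 1: Combine all N = 13 observations and assign midranks.
sorted (value, group, rank): (9,G1,1.5), (9,G3,1.5), (10,G3,3), (13,G1,4), (14,G2,5), (17,G3,6), (18,G2,7), (19,G3,8), (20,G1,9), (23,G2,10), (25,G1,11), (28,G2,12), (29,G2,13)
Step 2: Sum ranks within each group.
R_1 = 25.5 (n_1 = 4)
R_2 = 47 (n_2 = 5)
R_3 = 18.5 (n_3 = 4)
Step 3: H = 12/(N(N+1)) * sum(R_i^2/n_i) - 3(N+1)
     = 12/(13*14) * (25.5^2/4 + 47^2/5 + 18.5^2/4) - 3*14
     = 0.065934 * 689.925 - 42
     = 3.489560.
Step 4: Ties present; correction factor C = 1 - 6/(13^3 - 13) = 0.997253. Corrected H = 3.489560 / 0.997253 = 3.499174.
Step 5: Under H0, H ~ chi^2(2); p-value = 0.173846.
Step 6: alpha = 0.05. fail to reject H0.

H = 3.4992, df = 2, p = 0.173846, fail to reject H0.


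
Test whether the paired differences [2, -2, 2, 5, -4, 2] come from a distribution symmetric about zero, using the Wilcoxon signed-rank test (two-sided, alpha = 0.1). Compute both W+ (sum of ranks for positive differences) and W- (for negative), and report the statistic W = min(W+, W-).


Step 1: Drop any zero differences (none here) and take |d_i|.
|d| = [2, 2, 2, 5, 4, 2]
Step 2: Midrank |d_i| (ties get averaged ranks).
ranks: |2|->2.5, |2|->2.5, |2|->2.5, |5|->6, |4|->5, |2|->2.5
Step 3: Attach original signs; sum ranks with positive sign and with negative sign.
W+ = 2.5 + 2.5 + 6 + 2.5 = 13.5
W- = 2.5 + 5 = 7.5
(Check: W+ + W- = 21 should equal n(n+1)/2 = 21.)
Step 4: Test statistic W = min(W+, W-) = 7.5.
Step 5: Ties in |d|, so use the tie-corrected normal approximation.
        E[W] = n(n+1)/4 = 6*7/4 = 10.5.
        Tie groups: |d|=2 (t=4); sum(t^3 - t) = 60.
        Var[W] = n(n+1)(2n+1)/24 - sum(t^3-t)/48 = 546/24 - 60/48 = 21.5.
        z = (W - E[W]) / sqrt(Var[W]) = (7.5 - 10.5) / 4.6368 = -0.6470.
        Two-sided p = 2*Phi(z) = 0.517634.
Step 6: alpha = 0.1. fail to reject H0.

W+ = 13.5, W- = 7.5, W = min = 7.5, p = 0.517634, fail to reject H0.


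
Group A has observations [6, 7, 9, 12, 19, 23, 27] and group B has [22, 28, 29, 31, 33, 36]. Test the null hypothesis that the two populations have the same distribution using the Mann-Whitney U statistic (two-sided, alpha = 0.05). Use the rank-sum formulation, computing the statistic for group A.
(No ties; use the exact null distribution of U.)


Step 1: Combine and sort all 13 observations; assign midranks.
sorted (value, group): (6,X), (7,X), (9,X), (12,X), (19,X), (22,Y), (23,X), (27,X), (28,Y), (29,Y), (31,Y), (33,Y), (36,Y)
ranks: 6->1, 7->2, 9->3, 12->4, 19->5, 22->6, 23->7, 27->8, 28->9, 29->10, 31->11, 33->12, 36->13
Step 2: Rank sum for X: R1 = 1 + 2 + 3 + 4 + 5 + 7 + 8 = 30.
Step 3: U_X = R1 - n1(n1+1)/2 = 30 - 7*8/2 = 30 - 28 = 2.
       U_Y = n1*n2 - U_X = 42 - 2 = 40.
Step 4: No ties, so the exact null distribution of U (based on enumerating the C(13,7) = 1716 equally likely rank assignments) gives the two-sided p-value.
Step 5: p-value = 0.004662; compare to alpha = 0.05. reject H0.

U_X = 2, p = 0.004662, reject H0 at alpha = 0.05.


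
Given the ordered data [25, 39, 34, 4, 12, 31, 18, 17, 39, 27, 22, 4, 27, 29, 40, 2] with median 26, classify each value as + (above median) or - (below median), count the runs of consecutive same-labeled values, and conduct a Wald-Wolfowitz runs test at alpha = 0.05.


Step 1: Compute median = 26; label A = above, B = below.
Labels in order: BAABBABBAABBAAAB  (n_A = 8, n_B = 8)
Step 2: Count runs R = 9.
Step 3: Under H0 (random ordering), E[R] = 2*n_A*n_B/(n_A+n_B) + 1 = 2*8*8/16 + 1 = 9.0000.
        Var[R] = 2*n_A*n_B*(2*n_A*n_B - n_A - n_B) / ((n_A+n_B)^2 * (n_A+n_B-1)) = 14336/3840 = 3.7333.
        SD[R] = 1.9322.
Step 4: R = E[R], so z = 0 with no continuity correction.
Step 5: Two-sided p-value via normal approximation = 2*(1 - Phi(|z|)) = 1.000000.
Step 6: alpha = 0.05. fail to reject H0.

R = 9, z = 0.0000, p = 1.000000, fail to reject H0.


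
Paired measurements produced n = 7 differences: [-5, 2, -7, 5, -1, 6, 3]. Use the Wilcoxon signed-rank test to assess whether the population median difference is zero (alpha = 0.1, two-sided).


Step 1: Drop any zero differences (none here) and take |d_i|.
|d| = [5, 2, 7, 5, 1, 6, 3]
Step 2: Midrank |d_i| (ties get averaged ranks).
ranks: |5|->4.5, |2|->2, |7|->7, |5|->4.5, |1|->1, |6|->6, |3|->3
Step 3: Attach original signs; sum ranks with positive sign and with negative sign.
W+ = 2 + 4.5 + 6 + 3 = 15.5
W- = 4.5 + 7 + 1 = 12.5
(Check: W+ + W- = 28 should equal n(n+1)/2 = 28.)
Step 4: Test statistic W = min(W+, W-) = 12.5.
Step 5: Ties in |d|, so use the tie-corrected normal approximation.
        E[W] = n(n+1)/4 = 7*8/4 = 14.
        Tie groups: |d|=5 (t=2); sum(t^3 - t) = 6.
        Var[W] = n(n+1)(2n+1)/24 - sum(t^3-t)/48 = 840/24 - 6/48 = 34.875.
        z = (W - E[W]) / sqrt(Var[W]) = (12.5 - 14) / 5.9055 = -0.2540.
        Two-sided p = 2*Phi(z) = 0.799495.
Step 6: alpha = 0.1. fail to reject H0.

W+ = 15.5, W- = 12.5, W = min = 12.5, p = 0.799495, fail to reject H0.


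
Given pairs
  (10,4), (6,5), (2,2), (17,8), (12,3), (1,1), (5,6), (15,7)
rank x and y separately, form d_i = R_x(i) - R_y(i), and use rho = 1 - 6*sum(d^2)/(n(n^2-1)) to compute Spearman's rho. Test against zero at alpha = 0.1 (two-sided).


Step 1: Rank x and y separately (midranks; no ties here).
rank(x): 10->5, 6->4, 2->2, 17->8, 12->6, 1->1, 5->3, 15->7
rank(y): 4->4, 5->5, 2->2, 8->8, 3->3, 1->1, 6->6, 7->7
Step 2: d_i = R_x(i) - R_y(i); compute d_i^2.
  (5-4)^2=1, (4-5)^2=1, (2-2)^2=0, (8-8)^2=0, (6-3)^2=9, (1-1)^2=0, (3-6)^2=9, (7-7)^2=0
sum(d^2) = 20.
Step 3: rho = 1 - 6*20 / (8*(8^2 - 1)) = 1 - 120/504 = 0.761905.
Step 4: Under H0, t = rho * sqrt((n-2)/(1-rho^2)) = 2.8814 ~ t(6).
Step 5: Two-sided p-value from the t-distribution with 6 df = 0.028005.
Step 6: alpha = 0.1. reject H0.

rho = 0.7619, p = 0.028005, reject H0 at alpha = 0.1.
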